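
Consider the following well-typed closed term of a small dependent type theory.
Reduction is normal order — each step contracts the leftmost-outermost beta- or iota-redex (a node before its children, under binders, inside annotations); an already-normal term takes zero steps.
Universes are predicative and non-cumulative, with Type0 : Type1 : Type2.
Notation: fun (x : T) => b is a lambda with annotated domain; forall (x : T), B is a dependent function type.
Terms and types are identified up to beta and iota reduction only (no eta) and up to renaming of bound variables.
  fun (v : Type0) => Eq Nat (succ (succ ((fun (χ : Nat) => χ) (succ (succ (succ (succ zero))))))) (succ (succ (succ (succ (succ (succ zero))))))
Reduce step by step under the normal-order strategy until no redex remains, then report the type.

normal-order reduction sequence:
  fun (v : Type0) => Eq Nat (succ (succ ((fun (χ : Nat) => χ) (succ (succ (succ (succ zero))))))) (succ (succ (succ (succ (succ (succ zero))))))
  ~> fun (v : Type0) => Eq Nat (succ (succ (succ (succ (succ (succ zero)))))) (succ (succ (succ (succ (succ (succ zero))))))
inferred type:
  forall (v : Type0), Type0


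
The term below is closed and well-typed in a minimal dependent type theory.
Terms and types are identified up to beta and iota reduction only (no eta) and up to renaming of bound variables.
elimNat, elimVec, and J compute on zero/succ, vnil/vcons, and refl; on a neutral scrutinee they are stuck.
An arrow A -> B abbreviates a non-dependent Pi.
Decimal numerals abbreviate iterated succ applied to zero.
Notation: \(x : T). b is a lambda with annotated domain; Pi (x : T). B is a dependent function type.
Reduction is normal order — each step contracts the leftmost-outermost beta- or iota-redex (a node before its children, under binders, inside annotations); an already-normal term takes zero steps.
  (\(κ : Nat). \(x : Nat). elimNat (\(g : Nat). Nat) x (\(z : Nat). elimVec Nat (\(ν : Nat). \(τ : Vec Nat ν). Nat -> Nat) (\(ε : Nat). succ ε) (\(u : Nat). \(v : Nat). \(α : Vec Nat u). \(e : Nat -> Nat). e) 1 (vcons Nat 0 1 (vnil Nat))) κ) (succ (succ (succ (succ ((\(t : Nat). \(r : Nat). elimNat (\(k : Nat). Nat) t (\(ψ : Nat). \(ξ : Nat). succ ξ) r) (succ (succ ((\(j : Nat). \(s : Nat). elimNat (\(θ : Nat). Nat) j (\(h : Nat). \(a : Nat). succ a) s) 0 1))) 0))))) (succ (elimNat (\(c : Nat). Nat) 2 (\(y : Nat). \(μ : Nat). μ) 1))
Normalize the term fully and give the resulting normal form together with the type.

normal form:
  10
the term's type:
  Nat
observation: the first redex contracted is a beta-redex; the normal form is reached in 67 normal-order steps.


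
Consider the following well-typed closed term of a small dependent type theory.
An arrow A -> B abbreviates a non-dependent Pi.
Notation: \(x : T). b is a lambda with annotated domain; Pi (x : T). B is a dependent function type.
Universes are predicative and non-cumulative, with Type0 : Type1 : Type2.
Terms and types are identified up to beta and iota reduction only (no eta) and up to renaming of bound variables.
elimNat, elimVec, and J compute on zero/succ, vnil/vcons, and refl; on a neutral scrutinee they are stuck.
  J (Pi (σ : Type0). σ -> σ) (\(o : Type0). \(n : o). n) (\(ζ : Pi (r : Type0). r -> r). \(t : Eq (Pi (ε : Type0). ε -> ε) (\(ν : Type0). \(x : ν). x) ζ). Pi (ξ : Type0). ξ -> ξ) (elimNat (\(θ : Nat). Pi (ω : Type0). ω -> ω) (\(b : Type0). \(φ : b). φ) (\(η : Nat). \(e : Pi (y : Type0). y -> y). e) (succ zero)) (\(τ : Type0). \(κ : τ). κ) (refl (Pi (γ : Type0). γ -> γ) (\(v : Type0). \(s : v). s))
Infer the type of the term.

type:
  Pi (σ : Type0). σ -> σ


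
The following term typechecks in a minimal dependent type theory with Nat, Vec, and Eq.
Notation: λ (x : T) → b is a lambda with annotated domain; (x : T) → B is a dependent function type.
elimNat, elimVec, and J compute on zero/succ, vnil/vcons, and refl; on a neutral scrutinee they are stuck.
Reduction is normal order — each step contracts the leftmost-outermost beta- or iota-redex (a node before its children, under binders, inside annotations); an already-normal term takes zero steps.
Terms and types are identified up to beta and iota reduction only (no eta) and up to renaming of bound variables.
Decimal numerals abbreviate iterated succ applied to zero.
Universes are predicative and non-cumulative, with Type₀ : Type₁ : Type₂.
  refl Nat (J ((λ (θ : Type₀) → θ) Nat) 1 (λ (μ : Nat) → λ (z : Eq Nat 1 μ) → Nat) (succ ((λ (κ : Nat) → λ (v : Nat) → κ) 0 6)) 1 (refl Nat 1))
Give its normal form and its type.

reduced normal form:
  refl Nat 1
the term's type:
  Eq Nat 1 1
observation: the leftmost-outermost redex is a J iota-redex, and normalization takes 3 steps.


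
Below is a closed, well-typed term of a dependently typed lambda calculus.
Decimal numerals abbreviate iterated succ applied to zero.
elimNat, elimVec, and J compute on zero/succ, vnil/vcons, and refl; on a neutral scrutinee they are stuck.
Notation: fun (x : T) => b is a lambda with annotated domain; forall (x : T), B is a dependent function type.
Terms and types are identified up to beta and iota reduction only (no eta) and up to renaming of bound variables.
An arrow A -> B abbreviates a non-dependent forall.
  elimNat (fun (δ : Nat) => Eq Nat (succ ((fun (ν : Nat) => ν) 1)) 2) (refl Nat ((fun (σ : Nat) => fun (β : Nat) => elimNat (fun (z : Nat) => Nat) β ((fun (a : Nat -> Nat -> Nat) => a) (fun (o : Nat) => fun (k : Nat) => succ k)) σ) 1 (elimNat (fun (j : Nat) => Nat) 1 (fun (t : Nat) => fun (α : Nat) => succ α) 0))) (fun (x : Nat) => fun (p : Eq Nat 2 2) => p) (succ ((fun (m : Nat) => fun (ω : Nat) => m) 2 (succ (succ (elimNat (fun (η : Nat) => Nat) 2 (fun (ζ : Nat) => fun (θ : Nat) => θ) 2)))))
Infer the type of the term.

type:
  Eq Nat 2 2


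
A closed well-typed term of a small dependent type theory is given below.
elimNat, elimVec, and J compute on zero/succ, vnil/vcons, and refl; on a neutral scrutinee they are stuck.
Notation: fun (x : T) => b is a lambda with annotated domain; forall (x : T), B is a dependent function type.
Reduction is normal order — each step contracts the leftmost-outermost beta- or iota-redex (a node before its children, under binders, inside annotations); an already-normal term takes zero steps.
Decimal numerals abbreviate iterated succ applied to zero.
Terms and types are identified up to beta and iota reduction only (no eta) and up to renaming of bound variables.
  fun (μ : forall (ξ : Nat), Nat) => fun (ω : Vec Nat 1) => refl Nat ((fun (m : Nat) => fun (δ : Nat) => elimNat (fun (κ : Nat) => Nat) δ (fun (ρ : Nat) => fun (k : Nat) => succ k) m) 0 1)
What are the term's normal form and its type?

normal form:
  fun (μ : forall (ξ : Nat), Nat) => fun (ω : Vec Nat 1) => refl Nat 1
type:
  forall (μ : forall (ξ : Nat), Nat), forall (ω : Vec Nat 1), Eq Nat 1 1
observation: the leftmost-outermost redex is a beta-redex, and normalization takes 3 steps.


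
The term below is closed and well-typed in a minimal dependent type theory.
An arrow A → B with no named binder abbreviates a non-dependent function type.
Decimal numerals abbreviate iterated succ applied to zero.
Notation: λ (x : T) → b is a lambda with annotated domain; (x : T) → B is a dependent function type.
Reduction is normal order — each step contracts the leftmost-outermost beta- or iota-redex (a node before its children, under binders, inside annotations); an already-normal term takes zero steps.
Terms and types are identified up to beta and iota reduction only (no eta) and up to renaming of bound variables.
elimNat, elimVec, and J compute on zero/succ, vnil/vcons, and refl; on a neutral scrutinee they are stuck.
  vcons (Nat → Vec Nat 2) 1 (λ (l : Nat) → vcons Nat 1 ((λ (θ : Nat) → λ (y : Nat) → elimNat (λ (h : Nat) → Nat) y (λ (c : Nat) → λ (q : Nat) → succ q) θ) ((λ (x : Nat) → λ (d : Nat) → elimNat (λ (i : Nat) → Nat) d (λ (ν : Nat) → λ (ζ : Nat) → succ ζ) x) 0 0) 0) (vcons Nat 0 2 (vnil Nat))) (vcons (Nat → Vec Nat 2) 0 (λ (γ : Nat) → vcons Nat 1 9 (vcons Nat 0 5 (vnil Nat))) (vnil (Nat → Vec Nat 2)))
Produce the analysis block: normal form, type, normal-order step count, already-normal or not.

normal form:
  vcons (Nat → Vec Nat 2) 1 (λ (l : Nat) → vcons Nat 1 0 (vcons Nat 0 2 (vnil Nat))) (vcons (Nat → Vec Nat 2) 0 (λ (θ : Nat) → vcons Nat 1 9 (vcons Nat 0 5 (vnil Nat))) (vnil (Nat → Vec Nat 2)))
the term's type:
  Vec (Nat → Vec Nat 2) 2
steps to reach normal form (normal order): 6
term was already normal: no
first contracted redex: a beta-redex


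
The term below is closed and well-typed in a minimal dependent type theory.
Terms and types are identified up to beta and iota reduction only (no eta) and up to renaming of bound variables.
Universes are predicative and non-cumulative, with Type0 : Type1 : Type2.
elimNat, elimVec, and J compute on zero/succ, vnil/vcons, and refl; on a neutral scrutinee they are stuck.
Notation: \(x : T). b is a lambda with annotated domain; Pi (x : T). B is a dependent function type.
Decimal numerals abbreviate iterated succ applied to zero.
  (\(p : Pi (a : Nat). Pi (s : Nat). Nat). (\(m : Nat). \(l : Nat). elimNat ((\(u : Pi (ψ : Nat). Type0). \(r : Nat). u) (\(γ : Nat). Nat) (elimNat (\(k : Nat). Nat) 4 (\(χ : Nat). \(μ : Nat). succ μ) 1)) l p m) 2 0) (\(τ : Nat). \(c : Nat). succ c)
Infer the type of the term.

the term's type:
  Nat


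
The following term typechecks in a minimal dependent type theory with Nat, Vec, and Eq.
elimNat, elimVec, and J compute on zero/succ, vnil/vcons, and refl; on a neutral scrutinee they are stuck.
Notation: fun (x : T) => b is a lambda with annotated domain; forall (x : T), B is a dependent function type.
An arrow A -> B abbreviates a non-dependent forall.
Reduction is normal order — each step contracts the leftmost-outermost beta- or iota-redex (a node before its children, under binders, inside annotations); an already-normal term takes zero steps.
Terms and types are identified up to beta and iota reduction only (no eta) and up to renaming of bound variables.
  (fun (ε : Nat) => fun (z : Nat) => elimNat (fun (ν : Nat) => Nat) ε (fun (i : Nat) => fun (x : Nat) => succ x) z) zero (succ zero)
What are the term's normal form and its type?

normal form:
  succ zero
inferred type:
  Nat


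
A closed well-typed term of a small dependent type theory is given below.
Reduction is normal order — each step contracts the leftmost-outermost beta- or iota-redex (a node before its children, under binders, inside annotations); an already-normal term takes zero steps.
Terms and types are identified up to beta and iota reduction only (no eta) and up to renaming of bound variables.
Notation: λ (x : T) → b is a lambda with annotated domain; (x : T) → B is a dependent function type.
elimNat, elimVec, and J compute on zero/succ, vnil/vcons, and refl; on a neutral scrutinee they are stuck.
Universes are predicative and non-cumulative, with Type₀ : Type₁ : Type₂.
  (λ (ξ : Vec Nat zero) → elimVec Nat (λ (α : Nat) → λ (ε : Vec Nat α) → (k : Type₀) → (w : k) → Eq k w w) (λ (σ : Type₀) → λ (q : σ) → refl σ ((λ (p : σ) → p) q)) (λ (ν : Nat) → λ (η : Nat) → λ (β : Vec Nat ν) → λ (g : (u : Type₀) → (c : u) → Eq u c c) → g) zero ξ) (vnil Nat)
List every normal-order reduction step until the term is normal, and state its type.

normal-order reduction sequence:
  (λ (ξ : Vec Nat zero) → elimVec Nat (λ (α : Nat) → λ (ε : Vec Nat α) → (k : Type₀) → (w : k) → Eq k w w) (λ (σ : Type₀) → λ (q : σ) → refl σ ((λ (p : σ) → p) q)) (λ (ν : Nat) → λ (η : Nat) → λ (β : Vec Nat ν) → λ (g : (u : Type₀) → (c : u) → Eq u c c) → g) zero ξ) (vnil Nat)
  ~> elimVec Nat (λ (ξ : Nat) → λ (α : Vec Nat ξ) → (ε : Type₀) → (k : ε) → Eq ε k k) (λ (w : Type₀) → λ (σ : w) → refl w ((λ (q : w) → q) σ)) (λ (p : Nat) → λ (ν : Nat) → λ (η : Vec Nat p) → λ (β : (g : Type₀) → (u : g) → Eq g u u) → β) zero (vnil Nat)
  ~> λ (ξ : Type₀) → λ (α : ξ) → refl ξ ((λ (ε : ξ) → ε) α)
  ~> λ (ξ : Type₀) → λ (α : ξ) → refl ξ α
type:
  (ξ : Type₀) → (α : ξ) → Eq ξ α α


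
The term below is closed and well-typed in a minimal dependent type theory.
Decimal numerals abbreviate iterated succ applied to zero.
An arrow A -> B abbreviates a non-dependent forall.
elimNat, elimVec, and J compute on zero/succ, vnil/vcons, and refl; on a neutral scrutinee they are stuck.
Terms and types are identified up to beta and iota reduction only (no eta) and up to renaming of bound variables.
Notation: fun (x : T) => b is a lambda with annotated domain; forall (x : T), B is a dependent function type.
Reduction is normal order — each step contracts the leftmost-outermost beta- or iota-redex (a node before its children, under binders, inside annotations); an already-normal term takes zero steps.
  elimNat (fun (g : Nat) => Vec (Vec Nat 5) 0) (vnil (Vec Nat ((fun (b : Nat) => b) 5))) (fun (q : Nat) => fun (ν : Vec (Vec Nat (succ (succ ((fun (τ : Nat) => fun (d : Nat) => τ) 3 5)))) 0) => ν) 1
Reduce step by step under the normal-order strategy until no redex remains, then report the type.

reduction (normal order):
  elimNat (fun (g : Nat) => Vec (Vec Nat 5) 0) (vnil (Vec Nat ((fun (b : Nat) => b) 5))) (fun (q : Nat) => fun (ν : Vec (Vec Nat (succ (succ ((fun (τ : Nat) => fun (d : Nat) => τ) 3 5)))) 0) => ν) 1
  ~> (fun (g : Nat) => fun (b : Vec (Vec Nat (succ (succ ((fun (q : Nat) => fun (ν : Nat) => q) 3 5)))) 0) => b) 0 (elimNat (fun (τ : Nat) => Vec (Vec Nat 5) 0) (vnil (Vec Nat ((fun (d : Nat) => d) 5))) (fun (v : Nat) => fun (a : Vec (Vec Nat (succ (succ ((fun (l : Nat) => fun (n : Nat) => l) 3 5)))) 0) => a) 0)
  ~> (fun (g : Vec (Vec Nat (succ (succ ((fun (b : Nat) => fun (q : Nat) => b) 3 5)))) 0) => g) (elimNat (fun (ν : Nat) => Vec (Vec Nat 5) 0) (vnil (Vec Nat ((fun (τ : Nat) => τ) 5))) (fun (d : Nat) => fun (v : Vec (Vec Nat (succ (succ ((fun (a : Nat) => fun (l : Nat) => a) 3 5)))) 0) => v) 0)
  ~> elimNat (fun (g : Nat) => Vec (Vec Nat 5) 0) (vnil (Vec Nat ((fun (b : Nat) => b) 5))) (fun (q : Nat) => fun (ν : Vec (Vec Nat (succ (succ ((fun (τ : Nat) => fun (d : Nat) => τ) 3 5)))) 0) => ν) 0
  ~> vnil (Vec Nat ((fun (g : Nat) => g) 5))
  ~> vnil (Vec Nat 5)
inferred type:
  Vec (Vec Nat 5) 0


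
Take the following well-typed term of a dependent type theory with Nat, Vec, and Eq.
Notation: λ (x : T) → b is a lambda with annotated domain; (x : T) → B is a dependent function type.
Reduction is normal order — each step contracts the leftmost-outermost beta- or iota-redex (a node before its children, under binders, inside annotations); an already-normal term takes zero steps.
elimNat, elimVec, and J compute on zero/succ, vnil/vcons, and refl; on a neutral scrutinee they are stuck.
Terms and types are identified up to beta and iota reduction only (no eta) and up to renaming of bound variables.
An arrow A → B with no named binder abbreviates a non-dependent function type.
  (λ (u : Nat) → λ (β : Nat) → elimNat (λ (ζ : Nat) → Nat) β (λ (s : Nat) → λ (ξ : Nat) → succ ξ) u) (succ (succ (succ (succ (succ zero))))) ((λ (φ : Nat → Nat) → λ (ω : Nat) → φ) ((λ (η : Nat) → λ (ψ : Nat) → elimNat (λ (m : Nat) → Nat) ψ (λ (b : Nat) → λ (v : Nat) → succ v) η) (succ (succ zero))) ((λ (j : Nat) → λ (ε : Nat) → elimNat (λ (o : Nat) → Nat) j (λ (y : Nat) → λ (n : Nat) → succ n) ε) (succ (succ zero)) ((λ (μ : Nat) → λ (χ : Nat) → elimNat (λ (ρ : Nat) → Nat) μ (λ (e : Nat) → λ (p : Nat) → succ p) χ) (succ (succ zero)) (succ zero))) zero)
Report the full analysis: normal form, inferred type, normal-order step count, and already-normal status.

reduced normal form:
  succ (succ (succ (succ (succ (succ (succ zero))))))
inferred type:
  Nat
steps to reach normal form (normal order): 29
already normal: no
first redex: a beta-redex


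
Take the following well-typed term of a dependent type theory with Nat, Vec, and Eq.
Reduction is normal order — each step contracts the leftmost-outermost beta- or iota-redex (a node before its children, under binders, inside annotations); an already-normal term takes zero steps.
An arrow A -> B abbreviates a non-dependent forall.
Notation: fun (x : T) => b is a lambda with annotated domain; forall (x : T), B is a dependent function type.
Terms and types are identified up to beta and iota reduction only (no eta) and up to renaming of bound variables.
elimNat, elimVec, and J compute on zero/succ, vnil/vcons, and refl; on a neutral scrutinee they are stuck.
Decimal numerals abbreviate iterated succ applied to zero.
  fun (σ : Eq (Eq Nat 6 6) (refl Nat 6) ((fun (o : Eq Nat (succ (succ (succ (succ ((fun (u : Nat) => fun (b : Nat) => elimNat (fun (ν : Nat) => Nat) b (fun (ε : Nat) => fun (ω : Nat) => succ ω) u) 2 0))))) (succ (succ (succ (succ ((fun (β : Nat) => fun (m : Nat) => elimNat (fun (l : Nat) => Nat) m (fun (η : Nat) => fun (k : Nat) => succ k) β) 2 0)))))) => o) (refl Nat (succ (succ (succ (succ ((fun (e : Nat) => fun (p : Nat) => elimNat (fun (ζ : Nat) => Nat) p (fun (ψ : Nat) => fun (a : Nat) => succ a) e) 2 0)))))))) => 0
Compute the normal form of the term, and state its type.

resulting normal form:
  fun (σ : Eq (Eq Nat 6 6) (refl Nat 6) (refl Nat 6)) => 0
inferred type:
  Eq (Eq Nat 6 6) (refl Nat 6) (refl Nat 6) -> Nat


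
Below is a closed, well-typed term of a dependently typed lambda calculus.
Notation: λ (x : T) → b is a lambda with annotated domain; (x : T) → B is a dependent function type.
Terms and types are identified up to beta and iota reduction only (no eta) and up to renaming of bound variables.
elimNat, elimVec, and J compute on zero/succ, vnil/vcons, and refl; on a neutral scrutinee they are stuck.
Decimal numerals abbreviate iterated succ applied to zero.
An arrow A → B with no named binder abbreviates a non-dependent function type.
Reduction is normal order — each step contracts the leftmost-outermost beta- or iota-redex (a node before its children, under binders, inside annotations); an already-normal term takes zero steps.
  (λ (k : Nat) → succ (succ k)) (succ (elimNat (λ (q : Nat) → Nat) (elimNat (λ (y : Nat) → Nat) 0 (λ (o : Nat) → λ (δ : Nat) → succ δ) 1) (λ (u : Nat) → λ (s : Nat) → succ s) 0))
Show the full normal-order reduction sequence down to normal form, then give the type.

normal-order reduction sequence:
  (λ (k : Nat) → succ (succ k)) (succ (elimNat (λ (q : Nat) → Nat) (elimNat (λ (y : Nat) → Nat) 0 (λ (o : Nat) → λ (δ : Nat) → succ δ) 1) (λ (u : Nat) → λ (s : Nat) → succ s) 0))
  ~> succ (succ (succ (elimNat (λ (k : Nat) → Nat) (elimNat (λ (q : Nat) → Nat) 0 (λ (y : Nat) → λ (o : Nat) → succ o) 1) (λ (δ : Nat) → λ (u : Nat) → succ u) 0)))
  ~> succ (succ (succ (elimNat (λ (k : Nat) → Nat) 0 (λ (q : Nat) → λ (y : Nat) → succ y) 1)))
  ~> succ (succ (succ ((λ (k : Nat) → λ (q : Nat) → succ q) 0 (elimNat (λ (y : Nat) → Nat) 0 (λ (o : Nat) → λ (δ : Nat) → succ δ) 0))))
  ~> succ (succ (succ ((λ (k : Nat) → succ k) (elimNat (λ (q : Nat) → Nat) 0 (λ (y : Nat) → λ (o : Nat) → succ o) 0))))
  ~> succ (succ (succ (succ (elimNat (λ (k : Nat) → Nat) 0 (λ (q : Nat) → λ (y : Nat) → succ y) 0))))
  ~> 4
the term's type:
  Nat


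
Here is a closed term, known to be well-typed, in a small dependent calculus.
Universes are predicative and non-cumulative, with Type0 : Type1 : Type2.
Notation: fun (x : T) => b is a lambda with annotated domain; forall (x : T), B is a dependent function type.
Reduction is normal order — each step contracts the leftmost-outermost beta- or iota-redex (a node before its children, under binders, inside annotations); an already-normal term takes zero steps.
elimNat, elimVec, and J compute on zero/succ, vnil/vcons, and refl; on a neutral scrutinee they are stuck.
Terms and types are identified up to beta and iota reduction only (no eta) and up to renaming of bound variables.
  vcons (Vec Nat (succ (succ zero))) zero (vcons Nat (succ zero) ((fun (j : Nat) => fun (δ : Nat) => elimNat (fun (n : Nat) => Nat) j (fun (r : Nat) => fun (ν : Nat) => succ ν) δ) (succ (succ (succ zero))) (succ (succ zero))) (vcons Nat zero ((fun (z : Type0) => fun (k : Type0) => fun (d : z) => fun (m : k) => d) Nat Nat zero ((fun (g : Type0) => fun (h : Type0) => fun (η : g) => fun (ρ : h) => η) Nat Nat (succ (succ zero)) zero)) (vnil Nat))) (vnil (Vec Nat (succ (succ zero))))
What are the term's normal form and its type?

reduced normal form:
  vcons (Vec Nat (succ (succ zero))) zero (vcons Nat (succ zero) (succ (succ (succ (succ (succ zero))))) (vcons Nat zero zero (vnil Nat))) (vnil (Vec Nat (succ (succ zero))))
the term's type:
  Vec (Vec Nat (succ (succ zero))) (succ zero)


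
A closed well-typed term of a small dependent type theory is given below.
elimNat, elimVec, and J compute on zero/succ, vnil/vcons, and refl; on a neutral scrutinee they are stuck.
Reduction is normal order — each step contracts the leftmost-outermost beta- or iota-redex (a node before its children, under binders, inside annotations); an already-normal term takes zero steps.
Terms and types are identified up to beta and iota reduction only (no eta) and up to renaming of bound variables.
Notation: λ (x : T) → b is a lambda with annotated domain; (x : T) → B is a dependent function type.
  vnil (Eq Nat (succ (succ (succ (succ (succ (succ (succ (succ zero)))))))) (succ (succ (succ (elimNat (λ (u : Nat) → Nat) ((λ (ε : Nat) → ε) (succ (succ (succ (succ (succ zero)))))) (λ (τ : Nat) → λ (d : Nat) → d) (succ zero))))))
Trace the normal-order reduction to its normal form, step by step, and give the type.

normal-order reduction sequence:
  vnil (Eq Nat (succ (succ (succ (succ (succ (succ (succ (succ zero)))))))) (succ (succ (succ (elimNat (λ (u : Nat) → Nat) ((λ (ε : Nat) → ε) (succ (succ (succ (succ (succ zero)))))) (λ (τ : Nat) → λ (d : Nat) → d) (succ zero))))))
  ~> vnil (Eq Nat (succ (succ (succ (succ (succ (succ (succ (succ zero)))))))) (succ (succ (succ ((λ (u : Nat) → λ (ε : Nat) → ε) zero (elimNat (λ (τ : Nat) → Nat) ((λ (d : Nat) → d) (succ (succ (succ (succ (succ zero)))))) (λ (o : Nat) → λ (y : Nat) → y) zero))))))
  ~> vnil (Eq Nat (succ (succ (succ (succ (succ (succ (succ (succ zero)))))))) (succ (succ (succ ((λ (u : Nat) → u) (elimNat (λ (ε : Nat) → Nat) ((λ (τ : Nat) → τ) (succ (succ (succ (succ (succ zero)))))) (λ (d : Nat) → λ (o : Nat) → o) zero))))))
  ~> vnil (Eq Nat (succ (succ (succ (succ (succ (succ (succ (succ zero)))))))) (succ (succ (succ (elimNat (λ (u : Nat) → Nat) ((λ (ε : Nat) → ε) (succ (succ (succ (succ (succ zero)))))) (λ (τ : Nat) → λ (d : Nat) → d) zero)))))
  ~> vnil (Eq Nat (succ (succ (succ (succ (succ (succ (succ (succ zero)))))))) (succ (succ (succ ((λ (u : Nat) → u) (succ (succ (succ (succ (succ zero))))))))))
  ~> vnil (Eq Nat (succ (succ (succ (succ (succ (succ (succ (succ zero)))))))) (succ (succ (succ (succ (succ (succ (succ (succ zero)))))))))
the term's type:
  Vec (Eq Nat (succ (succ (succ (succ (succ (succ (succ (succ zero)))))))) (succ (succ (succ (succ (succ (succ (succ (succ zero))))))))) zero


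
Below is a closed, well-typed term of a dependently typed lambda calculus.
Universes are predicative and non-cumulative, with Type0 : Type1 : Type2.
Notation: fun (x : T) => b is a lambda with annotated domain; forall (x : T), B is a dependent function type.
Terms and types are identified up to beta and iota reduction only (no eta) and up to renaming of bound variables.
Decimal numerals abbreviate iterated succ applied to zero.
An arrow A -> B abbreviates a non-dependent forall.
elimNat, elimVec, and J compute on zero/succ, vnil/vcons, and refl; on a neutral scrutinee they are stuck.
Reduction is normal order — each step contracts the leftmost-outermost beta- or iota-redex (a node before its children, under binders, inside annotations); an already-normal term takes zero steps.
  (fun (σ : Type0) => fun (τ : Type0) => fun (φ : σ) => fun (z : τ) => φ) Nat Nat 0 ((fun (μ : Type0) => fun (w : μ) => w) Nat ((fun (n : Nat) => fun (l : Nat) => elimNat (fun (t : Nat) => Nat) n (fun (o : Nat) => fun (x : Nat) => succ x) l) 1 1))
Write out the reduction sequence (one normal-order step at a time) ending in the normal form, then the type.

reduction (normal order):
  (fun (σ : Type0) => fun (τ : Type0) => fun (φ : σ) => fun (z : τ) => φ) Nat Nat 0 ((fun (μ : Type0) => fun (w : μ) => w) Nat ((fun (n : Nat) => fun (l : Nat) => elimNat (fun (t : Nat) => Nat) n (fun (o : Nat) => fun (x : Nat) => succ x) l) 1 1))
  ~> (fun (σ : Type0) => fun (τ : Nat) => fun (φ : σ) => τ) Nat 0 ((fun (z : Type0) => fun (μ : z) => μ) Nat ((fun (w : Nat) => fun (n : Nat) => elimNat (fun (l : Nat) => Nat) w (fun (t : Nat) => fun (o : Nat) => succ o) n) 1 1))
  ~> (fun (σ : Nat) => fun (τ : Nat) => σ) 0 ((fun (φ : Type0) => fun (z : φ) => z) Nat ((fun (μ : Nat) => fun (w : Nat) => elimNat (fun (n : Nat) => Nat) μ (fun (l : Nat) => fun (t : Nat) => succ t) w) 1 1))
  ~> (fun (σ : Nat) => 0) ((fun (τ : Type0) => fun (φ : τ) => φ) Nat ((fun (z : Nat) => fun (μ : Nat) => elimNat (fun (w : Nat) => Nat) z (fun (n : Nat) => fun (l : Nat) => succ l) μ) 1 1))
  ~> 0
type:
  Nat


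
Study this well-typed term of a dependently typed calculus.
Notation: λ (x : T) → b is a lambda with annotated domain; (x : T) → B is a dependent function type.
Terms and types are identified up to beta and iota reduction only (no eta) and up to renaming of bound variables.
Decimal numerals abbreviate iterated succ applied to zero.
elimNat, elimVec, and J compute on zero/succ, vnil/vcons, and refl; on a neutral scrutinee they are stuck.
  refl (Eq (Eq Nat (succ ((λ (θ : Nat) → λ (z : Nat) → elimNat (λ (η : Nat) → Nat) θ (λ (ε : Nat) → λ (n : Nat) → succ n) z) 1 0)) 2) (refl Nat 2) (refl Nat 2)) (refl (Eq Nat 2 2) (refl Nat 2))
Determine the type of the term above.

inferred type:
  Eq (Eq (Eq Nat 2 2) (refl Nat 2) (refl Nat 2)) (refl (Eq Nat 2 2) (refl Nat 2)) (refl (Eq Nat 2 2) (refl Nat 2))


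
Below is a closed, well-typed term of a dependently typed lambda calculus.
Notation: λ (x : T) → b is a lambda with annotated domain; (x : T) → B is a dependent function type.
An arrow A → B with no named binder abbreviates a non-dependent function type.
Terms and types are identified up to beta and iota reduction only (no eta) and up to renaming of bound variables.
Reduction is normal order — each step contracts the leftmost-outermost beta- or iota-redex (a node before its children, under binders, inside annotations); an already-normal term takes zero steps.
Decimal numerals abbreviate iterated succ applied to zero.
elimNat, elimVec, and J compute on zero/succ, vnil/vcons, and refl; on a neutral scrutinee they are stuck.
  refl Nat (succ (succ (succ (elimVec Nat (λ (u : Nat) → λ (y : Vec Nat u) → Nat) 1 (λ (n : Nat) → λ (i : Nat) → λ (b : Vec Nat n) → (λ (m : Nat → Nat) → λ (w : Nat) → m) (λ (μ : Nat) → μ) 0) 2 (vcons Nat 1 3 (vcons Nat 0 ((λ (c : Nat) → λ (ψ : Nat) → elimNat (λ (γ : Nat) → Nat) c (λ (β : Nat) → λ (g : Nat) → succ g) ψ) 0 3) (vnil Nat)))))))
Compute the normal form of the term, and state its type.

reduced normal form:
  refl Nat 4
inferred type:
  Eq Nat 4 4


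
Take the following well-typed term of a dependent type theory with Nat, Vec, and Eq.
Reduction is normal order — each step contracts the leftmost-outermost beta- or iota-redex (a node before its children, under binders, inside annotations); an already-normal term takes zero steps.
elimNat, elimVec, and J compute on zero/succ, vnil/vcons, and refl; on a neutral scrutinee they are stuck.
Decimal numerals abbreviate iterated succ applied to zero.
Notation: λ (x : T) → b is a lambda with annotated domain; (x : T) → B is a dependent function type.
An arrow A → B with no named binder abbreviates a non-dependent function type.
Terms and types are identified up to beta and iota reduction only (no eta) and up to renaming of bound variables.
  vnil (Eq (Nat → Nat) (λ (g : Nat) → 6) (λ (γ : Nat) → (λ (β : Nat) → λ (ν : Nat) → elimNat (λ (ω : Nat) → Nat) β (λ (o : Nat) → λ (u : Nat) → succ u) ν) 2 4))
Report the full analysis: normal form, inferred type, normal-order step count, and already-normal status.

resulting normal form:
  vnil (Eq (Nat → Nat) (λ (g : Nat) → 6) (λ (γ : Nat) → 6))
type:
  Vec (Eq (Nat → Nat) (λ (g : Nat) → 6) (λ (γ : Nat) → 6)) 0
normal-order step count: 15
started in normal form: no
first redex: a beta-redex


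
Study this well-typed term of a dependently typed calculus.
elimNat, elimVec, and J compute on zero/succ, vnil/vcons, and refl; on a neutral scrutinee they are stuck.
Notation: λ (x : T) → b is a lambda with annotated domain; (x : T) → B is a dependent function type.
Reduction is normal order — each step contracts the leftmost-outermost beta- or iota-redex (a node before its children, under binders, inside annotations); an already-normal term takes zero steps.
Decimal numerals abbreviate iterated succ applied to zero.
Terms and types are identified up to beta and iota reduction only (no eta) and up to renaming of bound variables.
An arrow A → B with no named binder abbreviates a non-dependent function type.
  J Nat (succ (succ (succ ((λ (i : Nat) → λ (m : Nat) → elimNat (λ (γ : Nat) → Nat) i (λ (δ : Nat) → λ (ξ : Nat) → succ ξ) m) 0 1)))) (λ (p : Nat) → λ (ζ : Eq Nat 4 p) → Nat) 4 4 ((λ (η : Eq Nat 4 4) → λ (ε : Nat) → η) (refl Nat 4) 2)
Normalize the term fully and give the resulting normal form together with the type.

reduced normal form:
  4
type:
  Nat


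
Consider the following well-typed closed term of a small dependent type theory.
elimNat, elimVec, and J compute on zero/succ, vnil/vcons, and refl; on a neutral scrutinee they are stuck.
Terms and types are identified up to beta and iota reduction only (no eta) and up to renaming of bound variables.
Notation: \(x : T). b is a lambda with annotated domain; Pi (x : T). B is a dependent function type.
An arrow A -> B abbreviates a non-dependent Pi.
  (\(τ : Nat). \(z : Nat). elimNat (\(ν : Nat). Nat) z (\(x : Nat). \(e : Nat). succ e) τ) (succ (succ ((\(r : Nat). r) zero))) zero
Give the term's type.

type:
  Nat


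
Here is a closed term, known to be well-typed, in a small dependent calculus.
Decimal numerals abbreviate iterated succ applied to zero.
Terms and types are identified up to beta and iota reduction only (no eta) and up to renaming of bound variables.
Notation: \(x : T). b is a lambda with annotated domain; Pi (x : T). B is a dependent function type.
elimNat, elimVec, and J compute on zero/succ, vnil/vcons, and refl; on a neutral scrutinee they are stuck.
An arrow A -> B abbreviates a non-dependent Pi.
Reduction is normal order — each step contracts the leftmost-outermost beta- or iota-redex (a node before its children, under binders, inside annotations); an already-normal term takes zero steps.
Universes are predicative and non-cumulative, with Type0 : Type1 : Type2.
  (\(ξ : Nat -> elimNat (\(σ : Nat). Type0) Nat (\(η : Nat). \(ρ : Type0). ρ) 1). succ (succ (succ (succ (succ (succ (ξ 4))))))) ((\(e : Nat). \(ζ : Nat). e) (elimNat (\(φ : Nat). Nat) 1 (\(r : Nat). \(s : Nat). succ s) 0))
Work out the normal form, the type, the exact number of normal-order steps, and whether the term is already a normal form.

reduced normal form:
  7
the term's type:
  Nat
reduction steps (normal order): 4
term was already normal: no
first contracted redex: a beta-redex


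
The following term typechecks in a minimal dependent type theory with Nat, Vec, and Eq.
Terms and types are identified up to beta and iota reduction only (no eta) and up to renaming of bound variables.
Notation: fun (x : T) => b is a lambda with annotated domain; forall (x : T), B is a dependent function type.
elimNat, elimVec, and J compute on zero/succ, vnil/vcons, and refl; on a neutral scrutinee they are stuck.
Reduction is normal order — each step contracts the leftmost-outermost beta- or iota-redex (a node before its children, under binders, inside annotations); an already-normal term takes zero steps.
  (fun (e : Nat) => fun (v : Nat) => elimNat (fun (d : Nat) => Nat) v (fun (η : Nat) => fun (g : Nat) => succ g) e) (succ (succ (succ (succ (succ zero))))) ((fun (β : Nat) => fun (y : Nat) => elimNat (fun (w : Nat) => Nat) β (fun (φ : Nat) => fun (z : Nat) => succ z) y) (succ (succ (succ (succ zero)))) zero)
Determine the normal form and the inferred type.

normal form:
  succ (succ (succ (succ (succ (succ (succ (succ (succ zero))))))))
inferred type:
  Nat


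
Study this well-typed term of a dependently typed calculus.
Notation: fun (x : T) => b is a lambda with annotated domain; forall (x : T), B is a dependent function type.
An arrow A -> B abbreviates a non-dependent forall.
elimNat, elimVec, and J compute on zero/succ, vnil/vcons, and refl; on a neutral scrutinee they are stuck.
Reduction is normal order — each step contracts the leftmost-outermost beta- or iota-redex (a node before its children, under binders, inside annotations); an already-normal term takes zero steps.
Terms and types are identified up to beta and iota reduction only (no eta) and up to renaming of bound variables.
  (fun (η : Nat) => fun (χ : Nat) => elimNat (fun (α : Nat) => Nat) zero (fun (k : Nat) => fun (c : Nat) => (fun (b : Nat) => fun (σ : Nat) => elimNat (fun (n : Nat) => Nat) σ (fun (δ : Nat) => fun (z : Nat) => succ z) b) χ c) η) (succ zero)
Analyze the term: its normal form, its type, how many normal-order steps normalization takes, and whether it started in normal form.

resulting normal form:
  fun (η : Nat) => elimNat (fun (χ : Nat) => Nat) zero (fun (α : Nat) => fun (k : Nat) => succ k) η
inferred type:
  Nat -> Nat
reduction steps (normal order): 7
already normal: no
first redex: a beta-redex


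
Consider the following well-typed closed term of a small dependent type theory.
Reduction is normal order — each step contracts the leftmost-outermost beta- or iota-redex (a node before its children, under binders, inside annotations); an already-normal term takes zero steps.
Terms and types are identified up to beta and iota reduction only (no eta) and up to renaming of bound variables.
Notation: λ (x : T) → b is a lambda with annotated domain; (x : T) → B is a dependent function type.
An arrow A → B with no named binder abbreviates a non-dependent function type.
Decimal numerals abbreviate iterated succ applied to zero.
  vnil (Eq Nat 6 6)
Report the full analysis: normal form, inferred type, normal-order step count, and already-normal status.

resulting normal form:
  vnil (Eq Nat 6 6)
inferred type:
  Vec (Eq Nat 6 6) 0
reduction steps (normal order): 0
already normal: yes


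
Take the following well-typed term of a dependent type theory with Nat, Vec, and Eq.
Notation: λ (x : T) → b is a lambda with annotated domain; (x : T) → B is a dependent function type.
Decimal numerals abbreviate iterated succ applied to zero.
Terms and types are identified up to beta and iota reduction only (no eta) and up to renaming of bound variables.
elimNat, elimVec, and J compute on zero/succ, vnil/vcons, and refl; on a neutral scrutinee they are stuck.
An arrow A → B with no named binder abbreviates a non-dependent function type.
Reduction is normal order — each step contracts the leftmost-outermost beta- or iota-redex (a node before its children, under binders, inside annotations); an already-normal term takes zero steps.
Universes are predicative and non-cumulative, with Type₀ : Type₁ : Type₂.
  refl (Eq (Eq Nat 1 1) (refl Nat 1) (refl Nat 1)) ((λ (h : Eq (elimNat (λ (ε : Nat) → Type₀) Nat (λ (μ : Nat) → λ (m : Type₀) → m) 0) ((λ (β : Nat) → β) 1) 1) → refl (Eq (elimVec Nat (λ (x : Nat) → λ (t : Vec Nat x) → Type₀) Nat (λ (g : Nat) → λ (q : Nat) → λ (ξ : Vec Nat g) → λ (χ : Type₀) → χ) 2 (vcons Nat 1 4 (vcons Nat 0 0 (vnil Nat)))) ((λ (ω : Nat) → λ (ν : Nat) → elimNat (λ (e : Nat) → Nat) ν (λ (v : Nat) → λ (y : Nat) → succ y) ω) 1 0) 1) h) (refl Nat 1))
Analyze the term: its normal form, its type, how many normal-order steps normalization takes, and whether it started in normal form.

reduced normal form:
  refl (Eq (Eq Nat 1 1) (refl Nat 1) (refl Nat 1)) (refl (Eq Nat 1 1) (refl Nat 1))
the term's type:
  Eq (Eq (Eq Nat 1 1) (refl Nat 1) (refl Nat 1)) (refl (Eq Nat 1 1) (refl Nat 1)) (refl (Eq Nat 1 1) (refl Nat 1))
normal-order step count: 18
started in normal form: no
first contracted redex: a beta-redex


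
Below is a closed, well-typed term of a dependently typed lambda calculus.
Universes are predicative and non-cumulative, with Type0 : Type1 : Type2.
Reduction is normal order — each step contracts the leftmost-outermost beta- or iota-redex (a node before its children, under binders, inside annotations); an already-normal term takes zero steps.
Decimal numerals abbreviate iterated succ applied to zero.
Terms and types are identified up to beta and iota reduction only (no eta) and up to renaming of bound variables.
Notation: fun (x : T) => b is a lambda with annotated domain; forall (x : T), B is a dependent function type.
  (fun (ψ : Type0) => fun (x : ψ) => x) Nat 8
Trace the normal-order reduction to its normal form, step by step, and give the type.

normal-order reduction sequence:
  (fun (ψ : Type0) => fun (x : ψ) => x) Nat 8
  ~> (fun (ψ : Nat) => ψ) 8
  ~> 8
inferred type:
  Nat


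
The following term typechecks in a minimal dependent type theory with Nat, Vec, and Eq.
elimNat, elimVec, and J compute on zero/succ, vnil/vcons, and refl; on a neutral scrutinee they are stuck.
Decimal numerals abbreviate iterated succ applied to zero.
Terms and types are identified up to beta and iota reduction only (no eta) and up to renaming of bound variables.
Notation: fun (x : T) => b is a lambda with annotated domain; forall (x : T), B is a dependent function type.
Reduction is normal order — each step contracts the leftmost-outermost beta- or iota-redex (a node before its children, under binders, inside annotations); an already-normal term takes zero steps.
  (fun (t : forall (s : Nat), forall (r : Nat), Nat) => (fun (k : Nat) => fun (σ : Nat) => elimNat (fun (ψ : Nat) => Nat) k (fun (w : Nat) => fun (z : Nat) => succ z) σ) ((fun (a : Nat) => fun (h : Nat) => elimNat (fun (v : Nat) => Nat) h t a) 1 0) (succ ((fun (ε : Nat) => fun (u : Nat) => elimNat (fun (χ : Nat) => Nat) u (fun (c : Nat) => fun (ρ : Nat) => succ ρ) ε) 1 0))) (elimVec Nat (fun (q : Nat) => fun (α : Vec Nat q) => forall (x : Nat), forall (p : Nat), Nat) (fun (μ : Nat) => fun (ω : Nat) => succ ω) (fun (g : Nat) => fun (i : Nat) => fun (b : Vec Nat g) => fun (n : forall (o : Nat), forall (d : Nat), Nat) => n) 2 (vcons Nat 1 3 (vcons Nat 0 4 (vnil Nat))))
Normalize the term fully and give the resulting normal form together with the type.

reduced normal form:
  3
the term's type:
  Nat


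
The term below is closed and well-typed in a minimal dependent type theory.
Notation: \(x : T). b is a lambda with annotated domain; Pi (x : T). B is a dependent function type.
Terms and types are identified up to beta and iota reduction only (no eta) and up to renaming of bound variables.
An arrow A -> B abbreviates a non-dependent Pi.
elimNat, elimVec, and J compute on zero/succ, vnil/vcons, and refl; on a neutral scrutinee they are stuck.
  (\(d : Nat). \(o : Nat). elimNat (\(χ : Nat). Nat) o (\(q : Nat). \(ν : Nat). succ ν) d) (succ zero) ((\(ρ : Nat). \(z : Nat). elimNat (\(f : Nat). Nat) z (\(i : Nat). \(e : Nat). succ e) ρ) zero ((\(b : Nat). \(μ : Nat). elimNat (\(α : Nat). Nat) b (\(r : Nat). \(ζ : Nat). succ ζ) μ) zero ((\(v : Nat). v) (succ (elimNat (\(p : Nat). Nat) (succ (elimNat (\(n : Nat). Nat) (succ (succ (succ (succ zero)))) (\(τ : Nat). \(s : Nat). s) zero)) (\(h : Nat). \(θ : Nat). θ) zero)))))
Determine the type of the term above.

type:
  Nat
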